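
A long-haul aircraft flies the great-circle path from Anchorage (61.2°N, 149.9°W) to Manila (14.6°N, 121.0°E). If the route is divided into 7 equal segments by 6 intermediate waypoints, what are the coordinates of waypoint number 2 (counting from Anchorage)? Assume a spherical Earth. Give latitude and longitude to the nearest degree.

≈ 56°N, 168°E

Convert each endpoint to a unit vector on the sphere (x = cos φ cos λ, y = cos φ sin λ, z = sin φ).
The central angle between the endpoints is δ = arccos(p₁·p₂) ≈ 1.341 rad (76.8°).
Interpolate at f = 2/7 with slerp weights a = sin((1−f)δ)/sin δ ≈ 0.840, b = sin(fδ)/sin δ ≈ 0.384.
p = a·p₁ + b·p₂ ≈ (-0.541, 0.115, 0.833); φ = arcsin(p_z) ≈ 56.39°, λ = atan2(p_y, p_x) ≈ 167.96°.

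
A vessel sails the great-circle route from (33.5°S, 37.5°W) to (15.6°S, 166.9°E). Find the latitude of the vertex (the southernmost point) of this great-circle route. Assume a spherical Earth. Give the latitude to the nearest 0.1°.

≈ 65.9°S

The great circle lies in the plane with unit normal n̂ = (p₁ × p₂)/|p₁ × p₂|.
Here n̂_z ≈ -0.408; the vertex latitude is φ_max = arccos|n̂_z| ≈ 65.9°.
Check via Clairaut: cos φ_max = |cos φ₁| · sin C = cos(33.5°)·sin(150.7°) ≈ 0.408, again giving ≈ 65.9°.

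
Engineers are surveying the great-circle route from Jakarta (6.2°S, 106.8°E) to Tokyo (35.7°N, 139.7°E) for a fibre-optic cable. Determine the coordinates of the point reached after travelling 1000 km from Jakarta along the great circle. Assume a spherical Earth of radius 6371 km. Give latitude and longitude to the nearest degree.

≈ 1°N, 112°E

The haversine formula gives a central angle δ ≈ 0.909 rad (52.1°) between the endpoints. The total great-circle distance is δ·R ≈ 0.909 × 6371 ≈ 5789 km, so the target fraction is f = 1000/5789 ≈ 0.173.
Interpolate at f ≈ 0.173 with slerp weights a = sin((1−f)δ)/sin δ ≈ 0.866, b = sin(fδ)/sin δ ≈ 0.198.
p = a·p₁ + b·p₂ ≈ (-0.372, 0.928, 0.022); φ = arcsin(p_z) ≈ 1.27°, λ = atan2(p_y, p_x) ≈ 111.82°.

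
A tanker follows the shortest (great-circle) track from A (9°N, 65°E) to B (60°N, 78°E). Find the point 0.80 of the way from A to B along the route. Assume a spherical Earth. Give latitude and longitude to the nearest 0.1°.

≈ (49.9°N, 73.5°E)

From cos δ = sin φ₁ sin φ₂ + cos φ₁ cos φ₂ cos Δλ, the central angle is δ ≈ 0.906 rad (51.9°).
Interpolate at f = 0.80 with slerp weights a = sin((1−f)δ)/sin δ ≈ 0.229, b = sin(fδ)/sin δ ≈ 0.842.
p = a·p₁ + b·p₂ ≈ (0.183, 0.617, 0.765); φ = arcsin(p_z) ≈ 49.94°, λ = atan2(p_y, p_x) ≈ 73.47°.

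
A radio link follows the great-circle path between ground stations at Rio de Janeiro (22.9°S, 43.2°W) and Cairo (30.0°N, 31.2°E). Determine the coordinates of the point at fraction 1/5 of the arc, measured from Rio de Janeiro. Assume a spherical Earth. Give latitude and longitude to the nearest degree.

The haversine formula gives a central angle δ ≈ 1.551 rad (88.9°) between the endpoints.
Interpolate at f = 1/5 with slerp weights a = sin((1−f)δ)/sin δ ≈ 0.946, b = sin(fδ)/sin δ ≈ 0.305.
p = a·p₁ + b·p₂ ≈ (0.862, -0.460, -0.216); φ = arcsin(p_z) ≈ -12.45°, λ = atan2(p_y, p_x) ≈ -28.08°.

≈ 12°S, 28°W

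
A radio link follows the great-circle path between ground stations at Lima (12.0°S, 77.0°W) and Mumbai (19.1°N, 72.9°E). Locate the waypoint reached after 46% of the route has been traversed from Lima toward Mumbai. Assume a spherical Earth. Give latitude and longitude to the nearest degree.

≈ (12°N, 12°W)

Convert each endpoint to a unit vector on the sphere (x = cos φ cos λ, y = cos φ sin λ, z = sin φ).
The central angle between the endpoints is δ = arccos(p₁·p₂) ≈ 2.621 rad (150.2°).
Interpolate at f = 0.46 with slerp weights a = sin((1−f)δ)/sin δ ≈ 1.987, b = sin(fδ)/sin δ ≈ 1.879.
p = a·p₁ + b·p₂ ≈ (0.959, -0.197, 0.202); φ = arcsin(p_z) ≈ 11.63°, λ = atan2(p_y, p_x) ≈ -11.60°.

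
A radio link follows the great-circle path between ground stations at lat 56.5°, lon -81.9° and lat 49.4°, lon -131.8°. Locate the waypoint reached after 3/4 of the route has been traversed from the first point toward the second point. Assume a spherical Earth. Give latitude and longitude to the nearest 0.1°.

The haversine formula gives a central angle δ ≈ 0.527 rad (30.2°) between the endpoints.
Interpolate at f = 3/4 with slerp weights a = sin((1−f)δ)/sin δ ≈ 0.261, b = sin(fδ)/sin δ ≈ 0.766.
p = a·p₁ + b·p₂ ≈ (-0.312, -0.514, 0.799); φ = arcsin(p_z) ≈ 53.04°, λ = atan2(p_y, p_x) ≈ -121.23°.

≈ lat 53.0°, lon -121.2°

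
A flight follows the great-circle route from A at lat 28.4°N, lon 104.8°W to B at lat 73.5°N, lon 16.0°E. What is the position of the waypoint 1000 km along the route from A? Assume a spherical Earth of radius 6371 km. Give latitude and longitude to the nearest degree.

≈ lat 37°N, lon 102°W

The haversine formula gives a central angle δ ≈ 1.236 rad (70.8°) between the endpoints. The total great-circle distance is δ·R ≈ 1.236 × 6371 ≈ 7878 km, so the target fraction is f = 1000/7878 ≈ 0.127.
Interpolate at f ≈ 0.127 with slerp weights a = sin((1−f)δ)/sin δ ≈ 0.933, b = sin(fδ)/sin δ ≈ 0.165.
p = a·p₁ + b·p₂ ≈ (-0.165, -0.781, 0.603); φ = arcsin(p_z) ≈ 37.06°, λ = atan2(p_y, p_x) ≈ -101.90°.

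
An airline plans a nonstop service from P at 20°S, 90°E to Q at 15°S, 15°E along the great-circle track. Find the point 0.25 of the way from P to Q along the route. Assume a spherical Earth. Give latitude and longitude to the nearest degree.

≈ 22°S, 71°E

Write both endpoints as unit vectors p₁, p₂ with components (cos φ cos λ, cos φ sin λ, sin φ).
The central angle between the endpoints is δ = arccos(p₁·p₂) ≈ 1.241 rad (71.1°).
Interpolate at f = 0.25 with slerp weights a = sin((1−f)δ)/sin δ ≈ 0.848, b = sin(fδ)/sin δ ≈ 0.323.
p = a·p₁ + b·p₂ ≈ (0.301, 0.877, -0.374); φ = arcsin(p_z) ≈ -21.93°, λ = atan2(p_y, p_x) ≈ 71.06°.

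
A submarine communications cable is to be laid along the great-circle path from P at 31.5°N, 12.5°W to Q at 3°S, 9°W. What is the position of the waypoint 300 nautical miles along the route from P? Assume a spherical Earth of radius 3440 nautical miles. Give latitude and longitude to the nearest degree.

Write both endpoints as unit vectors p₁, p₂ with components (cos φ cos λ, cos φ sin λ, sin φ).
The central angle between the endpoints is δ = arccos(p₁·p₂) ≈ 0.605 rad (34.7°). The total great-circle distance is δ·R ≈ 0.605 × 3440 ≈ 2081 nmi, so the target fraction is f = 300/2081 ≈ 0.144.
Interpolate at f ≈ 0.144 with slerp weights a = sin((1−f)δ)/sin δ ≈ 0.870, b = sin(fδ)/sin δ ≈ 0.153.
p = a·p₁ + b·p₂ ≈ (0.875, -0.185, 0.447); φ = arcsin(p_z) ≈ 26.53°, λ = atan2(p_y, p_x) ≈ -11.90°.

≈ 27°N, 12°W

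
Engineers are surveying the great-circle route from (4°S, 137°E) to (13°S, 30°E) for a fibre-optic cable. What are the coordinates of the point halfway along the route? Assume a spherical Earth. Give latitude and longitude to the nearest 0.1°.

≈ (14.1°S, 84.4°E)

Write both endpoints as unit vectors p₁, p₂ with components (cos φ cos λ, cos φ sin λ, sin φ).
The central angle between the endpoints is δ = arccos(p₁·p₂) ≈ 1.843 rad (105.6°).
Interpolate at f = 1/2 with slerp weights a = sin((1−f)δ)/sin δ ≈ 0.827, b = sin(fδ)/sin δ ≈ 0.827.
p = a·p₁ + b·p₂ ≈ (0.094, 0.965, -0.244); φ = arcsin(p_z) ≈ -14.10°, λ = atan2(p_y, p_x) ≈ 84.41°.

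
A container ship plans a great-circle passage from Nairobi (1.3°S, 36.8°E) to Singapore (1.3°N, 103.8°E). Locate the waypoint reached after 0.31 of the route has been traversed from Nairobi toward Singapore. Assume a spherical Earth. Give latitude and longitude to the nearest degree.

≈ (1°S, 58°E)

From cos δ = sin φ₁ sin φ₂ + cos φ₁ cos φ₂ cos Δλ, the central angle is δ ≈ 1.170 rad (67.0°).
Interpolate at f = 0.31 with slerp weights a = sin((1−f)δ)/sin δ ≈ 0.785, b = sin(fδ)/sin δ ≈ 0.385.
p = a·p₁ + b·p₂ ≈ (0.536, 0.844, -0.009); φ = arcsin(p_z) ≈ -0.52°, λ = atan2(p_y, p_x) ≈ 57.57°.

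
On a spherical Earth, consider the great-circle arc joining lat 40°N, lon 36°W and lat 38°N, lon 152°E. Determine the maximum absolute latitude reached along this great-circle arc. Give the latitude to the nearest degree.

≈ 85°N

The great circle lies in the plane with unit normal n̂ = (p₁ × p₂)/|p₁ × p₂|.
Here n̂_z ≈ -0.086; the vertex latitude is φ_max = arccos|n̂_z| ≈ 85.1°.
Check via Clairaut: cos φ_max = |cos φ₁| · sin C = cos(40.0°)·sin(6.4°) ≈ 0.086, again giving ≈ 85.1°.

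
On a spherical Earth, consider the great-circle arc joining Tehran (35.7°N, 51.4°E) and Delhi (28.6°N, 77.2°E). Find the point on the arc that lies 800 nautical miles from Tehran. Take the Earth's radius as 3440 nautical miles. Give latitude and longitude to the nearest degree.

≈ 32°N, 67°E

The haversine formula gives a central angle δ ≈ 0.399 rad (22.9°) between the endpoints. The total great-circle distance is δ·R ≈ 0.399 × 3440 ≈ 1374 nmi, so the target fraction is f = 800/1374 ≈ 0.582.
Interpolate at f ≈ 0.582 with slerp weights a = sin((1−f)δ)/sin δ ≈ 0.427, b = sin(fδ)/sin δ ≈ 0.593.
p = a·p₁ + b·p₂ ≈ (0.332, 0.778, 0.533); φ = arcsin(p_z) ≈ 32.20°, λ = atan2(p_y, p_x) ≈ 66.92°.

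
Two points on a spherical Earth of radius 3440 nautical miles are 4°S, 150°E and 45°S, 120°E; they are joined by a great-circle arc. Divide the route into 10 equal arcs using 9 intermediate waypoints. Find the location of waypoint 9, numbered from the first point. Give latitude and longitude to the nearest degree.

The haversine formula gives a central angle δ ≈ 0.850 rad (48.7°) between the endpoints.
Interpolate at f = 9/10 with slerp weights a = sin((1−f)δ)/sin δ ≈ 0.113, b = sin(fδ)/sin δ ≈ 0.922.
p = a·p₁ + b·p₂ ≈ (-0.424, 0.621, -0.660); φ = arcsin(p_z) ≈ -41.28°, λ = atan2(p_y, p_x) ≈ 124.30°.

≈ 41°S, 124°E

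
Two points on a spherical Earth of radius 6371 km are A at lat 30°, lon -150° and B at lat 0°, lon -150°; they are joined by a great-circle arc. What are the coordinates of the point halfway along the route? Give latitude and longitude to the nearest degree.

Convert each endpoint to a unit vector on the sphere (x = cos φ cos λ, y = cos φ sin λ, z = sin φ).
The central angle between the endpoints is δ = arccos(p₁·p₂) ≈ 0.524 rad (30.0°).
Interpolate at f = 1/2 with slerp weights a = sin((1−f)δ)/sin δ ≈ 0.518, b = sin(fδ)/sin δ ≈ 0.518.
p = a·p₁ + b·p₂ ≈ (-0.837, -0.483, 0.259); φ = arcsin(p_z) ≈ 15.00°, λ = atan2(p_y, p_x) ≈ -150.00°.

≈ lat 15°, lon -150°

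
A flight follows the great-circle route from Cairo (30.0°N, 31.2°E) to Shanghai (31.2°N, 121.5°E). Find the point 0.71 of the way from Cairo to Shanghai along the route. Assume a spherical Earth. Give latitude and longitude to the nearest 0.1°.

≈ 38.5°N, 96.3°E

Write both endpoints as unit vectors p₁, p₂ with components (cos φ cos λ, cos φ sin λ, sin φ).
The central angle between the endpoints is δ = arccos(p₁·p₂) ≈ 1.313 rad (75.2°).
Interpolate at f = 0.71 with slerp weights a = sin((1−f)δ)/sin δ ≈ 0.384, b = sin(fδ)/sin δ ≈ 0.830.
p = a·p₁ + b·p₂ ≈ (-0.086, 0.778, 0.622); φ = arcsin(p_z) ≈ 38.48°, λ = atan2(p_y, p_x) ≈ 96.34°.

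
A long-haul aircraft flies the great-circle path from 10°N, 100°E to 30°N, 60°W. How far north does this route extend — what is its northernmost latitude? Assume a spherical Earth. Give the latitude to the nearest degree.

≈ 65°N

The great circle lies in the plane with unit normal n̂ = (p₁ × p₂)/|p₁ × p₂|.
Here n̂_z ≈ -0.417; the vertex latitude is φ_max = arccos|n̂_z| ≈ 65.4°.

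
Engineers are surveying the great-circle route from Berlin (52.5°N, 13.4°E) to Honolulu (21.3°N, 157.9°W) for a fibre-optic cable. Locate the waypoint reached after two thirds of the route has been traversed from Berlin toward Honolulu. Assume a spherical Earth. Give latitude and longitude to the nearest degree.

The haversine formula gives a central angle δ ≈ 1.847 rad (105.8°) between the endpoints.
Interpolate at f = 2/3 with slerp weights a = sin((1−f)δ)/sin δ ≈ 0.600, b = sin(fδ)/sin δ ≈ 0.980.
p = a·p₁ + b·p₂ ≈ (-0.491, -0.259, 0.832); φ = arcsin(p_z) ≈ 56.31°, λ = atan2(p_y, p_x) ≈ -152.18°.

≈ 56°N, 152°W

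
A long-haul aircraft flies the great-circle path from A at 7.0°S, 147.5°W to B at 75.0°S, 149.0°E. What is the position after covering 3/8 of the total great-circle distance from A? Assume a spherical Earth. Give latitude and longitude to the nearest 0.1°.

Write both endpoints as unit vectors p₁, p₂ with components (cos φ cos λ, cos φ sin λ, sin φ).
The central angle between the endpoints is δ = arccos(p₁·p₂) ≈ 1.336 rad (76.6°).
Interpolate at f = 3/8 with slerp weights a = sin((1−f)δ)/sin δ ≈ 0.762, b = sin(fδ)/sin δ ≈ 0.494.
p = a·p₁ + b·p₂ ≈ (-0.748, -0.341, -0.570); φ = arcsin(p_z) ≈ -34.75°, λ = atan2(p_y, p_x) ≈ -155.50°.

≈ 34.7°S, 155.5°W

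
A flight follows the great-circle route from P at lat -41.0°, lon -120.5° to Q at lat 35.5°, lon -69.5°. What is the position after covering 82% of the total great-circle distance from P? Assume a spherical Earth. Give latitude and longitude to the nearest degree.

≈ lat 22°, lon -80°

Convert each endpoint to a unit vector on the sphere (x = cos φ cos λ, y = cos φ sin λ, z = sin φ).
The central angle between the endpoints is δ = arccos(p₁·p₂) ≈ 1.565 rad (89.7°).
Interpolate at f = 0.82 with slerp weights a = sin((1−f)δ)/sin δ ≈ 0.278, b = sin(fδ)/sin δ ≈ 0.959.
p = a·p₁ + b·p₂ ≈ (0.167, -0.912, 0.375); φ = arcsin(p_z) ≈ 21.99°, λ = atan2(p_y, p_x) ≈ -79.63°.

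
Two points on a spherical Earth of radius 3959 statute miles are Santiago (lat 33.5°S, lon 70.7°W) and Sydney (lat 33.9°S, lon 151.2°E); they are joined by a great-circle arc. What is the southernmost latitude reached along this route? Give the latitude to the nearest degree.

The great circle lies in the plane with unit normal n̂ = (p₁ × p₂)/|p₁ × p₂|.
Here n̂_z ≈ -0.472; the vertex latitude is φ_max = arccos|n̂_z| ≈ 61.8°.

≈ 62°S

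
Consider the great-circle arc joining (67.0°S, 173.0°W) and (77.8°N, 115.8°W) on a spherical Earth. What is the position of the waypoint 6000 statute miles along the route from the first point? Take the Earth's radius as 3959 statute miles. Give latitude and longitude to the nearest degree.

≈ (18°N, 152°W)

Convert each endpoint to a unit vector on the sphere (x = cos φ cos λ, y = cos φ sin λ, z = sin φ).
The central angle between the endpoints is δ = arccos(p₁·p₂) ≈ 2.596 rad (148.8°). The total great-circle distance is δ·R ≈ 2.596 × 3959 ≈ 10279 mi, so the target fraction is f = 6000/10279 ≈ 0.584.
Interpolate at f ≈ 0.584 with slerp weights a = sin((1−f)δ)/sin δ ≈ 1.701, b = sin(fδ)/sin δ ≈ 1.925.
p = a·p₁ + b·p₂ ≈ (-0.837, -0.447, 0.316); φ = arcsin(p_z) ≈ 18.40°, λ = atan2(p_y, p_x) ≈ -151.88°.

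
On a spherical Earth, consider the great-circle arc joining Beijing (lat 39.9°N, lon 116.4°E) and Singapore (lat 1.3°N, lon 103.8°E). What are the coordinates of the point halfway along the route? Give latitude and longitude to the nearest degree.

Write both endpoints as unit vectors p₁, p₂ with components (cos φ cos λ, cos φ sin λ, sin φ).
The central angle between the endpoints is δ = arccos(p₁·p₂) ≈ 0.703 rad (40.3°).
Interpolate at f = 1/2 with slerp weights a = sin((1−f)δ)/sin δ ≈ 0.533, b = sin(fδ)/sin δ ≈ 0.533.
p = a·p₁ + b·p₂ ≈ (-0.309, 0.883, 0.354); φ = arcsin(p_z) ≈ 20.71°, λ = atan2(p_y, p_x) ≈ 109.27°.

≈ lat 21°N, lon 109°E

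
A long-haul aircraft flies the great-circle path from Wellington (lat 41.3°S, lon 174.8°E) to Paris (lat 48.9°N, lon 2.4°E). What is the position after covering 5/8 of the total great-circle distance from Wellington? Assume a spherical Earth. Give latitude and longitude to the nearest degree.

Write both endpoints as unit vectors p₁, p₂ with components (cos φ cos λ, cos φ sin λ, sin φ).
The central angle between the endpoints is δ = arccos(p₁·p₂) ≈ 2.979 rad (170.7°).
Interpolate at f = 5/8 with slerp weights a = sin((1−f)δ)/sin δ ≈ 5.567, b = sin(fδ)/sin δ ≈ 5.932.
p = a·p₁ + b·p₂ ≈ (-0.269, 0.542, 0.796); φ = arcsin(p_z) ≈ 52.75°, λ = atan2(p_y, p_x) ≈ 116.37°.

≈ lat 53°N, lon 116°E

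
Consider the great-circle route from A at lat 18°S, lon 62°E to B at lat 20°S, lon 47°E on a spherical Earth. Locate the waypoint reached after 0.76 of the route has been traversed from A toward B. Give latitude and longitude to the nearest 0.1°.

Write both endpoints as unit vectors p₁, p₂ with components (cos φ cos λ, cos φ sin λ, sin φ).
The central angle between the endpoints is δ = arccos(p₁·p₂) ≈ 0.250 rad (14.3°).
Interpolate at f = 0.76 with slerp weights a = sin((1−f)δ)/sin δ ≈ 0.242, b = sin(fδ)/sin δ ≈ 0.763.
p = a·p₁ + b·p₂ ≈ (0.597, 0.728, -0.336); φ = arcsin(p_z) ≈ -19.63°, λ = atan2(p_y, p_x) ≈ 50.63°.

≈ lat 19.6°S, lon 50.6°E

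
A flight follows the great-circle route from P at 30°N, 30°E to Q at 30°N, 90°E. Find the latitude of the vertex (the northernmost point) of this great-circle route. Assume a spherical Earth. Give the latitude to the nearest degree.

The great circle lies in the plane with unit normal n̂ = (p₁ × p₂)/|p₁ × p₂|.
Here n̂_z ≈ +0.832; the vertex latitude is φ_max = arccos|n̂_z| ≈ 33.7°.

≈ 34°N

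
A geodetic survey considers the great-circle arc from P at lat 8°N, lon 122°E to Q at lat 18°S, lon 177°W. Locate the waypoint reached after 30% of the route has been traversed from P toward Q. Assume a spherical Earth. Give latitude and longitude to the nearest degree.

≈ lat 0°N, lon 140°E

The haversine formula gives a central angle δ ≈ 1.144 rad (65.6°) between the endpoints.
Interpolate at f = 0.30 with slerp weights a = sin((1−f)δ)/sin δ ≈ 0.789, b = sin(fδ)/sin δ ≈ 0.370.
p = a·p₁ + b·p₂ ≈ (-0.765, 0.644, -0.004); φ = arcsin(p_z) ≈ -0.26°, λ = atan2(p_y, p_x) ≈ 139.91°.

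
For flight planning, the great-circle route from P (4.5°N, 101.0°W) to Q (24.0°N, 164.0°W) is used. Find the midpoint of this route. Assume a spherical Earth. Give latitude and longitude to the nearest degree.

≈ (17°N, 131°W)

Convert each endpoint to a unit vector on the sphere (x = cos φ cos λ, y = cos φ sin λ, z = sin φ).
The central angle between the endpoints is δ = arccos(p₁·p₂) ≈ 1.109 rad (63.6°).
Interpolate at f = 1/2 with slerp weights a = sin((1−f)δ)/sin δ ≈ 0.588, b = sin(fδ)/sin δ ≈ 0.588.
p = a·p₁ + b·p₂ ≈ (-0.628, -0.724, 0.285); φ = arcsin(p_z) ≈ 16.58°, λ = atan2(p_y, p_x) ≈ -130.97°.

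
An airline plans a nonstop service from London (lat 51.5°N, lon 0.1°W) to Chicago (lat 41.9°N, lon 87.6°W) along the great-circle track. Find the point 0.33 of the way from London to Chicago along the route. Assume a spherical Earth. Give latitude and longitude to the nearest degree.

≈ lat 57°N, lon 31°W

The haversine formula gives a central angle δ ≈ 0.997 rad (57.1°) between the endpoints.
Interpolate at f = 0.33 with slerp weights a = sin((1−f)δ)/sin δ ≈ 0.738, b = sin(fδ)/sin δ ≈ 0.385.
p = a·p₁ + b·p₂ ≈ (0.471, -0.287, 0.834); φ = arcsin(p_z) ≈ 56.52°, λ = atan2(p_y, p_x) ≈ -31.34°.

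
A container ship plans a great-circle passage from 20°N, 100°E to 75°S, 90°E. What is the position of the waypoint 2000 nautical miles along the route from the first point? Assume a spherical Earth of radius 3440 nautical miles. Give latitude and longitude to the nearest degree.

Convert each endpoint to a unit vector on the sphere (x = cos φ cos λ, y = cos φ sin λ, z = sin φ).
The central angle between the endpoints is δ = arccos(p₁·p₂) ≈ 1.662 rad (95.2°). The total great-circle distance is δ·R ≈ 1.662 × 3440 ≈ 5716 nmi, so the target fraction is f = 2000/5716 ≈ 0.350.
Interpolate at f ≈ 0.350 with slerp weights a = sin((1−f)δ)/sin δ ≈ 0.886, b = sin(fδ)/sin δ ≈ 0.551.
p = a·p₁ + b·p₂ ≈ (-0.145, 0.962, -0.230); φ = arcsin(p_z) ≈ -13.28°, λ = atan2(p_y, p_x) ≈ 98.54°.

≈ 13°S, 99°E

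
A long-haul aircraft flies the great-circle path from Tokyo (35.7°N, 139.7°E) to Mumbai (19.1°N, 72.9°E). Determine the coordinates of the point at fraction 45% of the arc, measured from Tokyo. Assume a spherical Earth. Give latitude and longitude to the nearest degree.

≈ 33°N, 107°E

Convert each endpoint to a unit vector on the sphere (x = cos φ cos λ, y = cos φ sin λ, z = sin φ).
The central angle between the endpoints is δ = arccos(p₁·p₂) ≈ 1.055 rad (60.4°).
Interpolate at f = 0.45 with slerp weights a = sin((1−f)δ)/sin δ ≈ 0.630, b = sin(fδ)/sin δ ≈ 0.525.
p = a·p₁ + b·p₂ ≈ (-0.244, 0.806, 0.540); φ = arcsin(p_z) ≈ 32.66°, λ = atan2(p_y, p_x) ≈ 106.87°.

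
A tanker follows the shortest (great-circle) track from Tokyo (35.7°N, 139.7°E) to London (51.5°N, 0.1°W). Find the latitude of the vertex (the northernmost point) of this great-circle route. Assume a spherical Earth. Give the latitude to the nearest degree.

≈ 71°N

The great circle lies in the plane with unit normal n̂ = (p₁ × p₂)/|p₁ × p₂|.
Here n̂_z ≈ -0.327; the vertex latitude is φ_max = arccos|n̂_z| ≈ 70.9°.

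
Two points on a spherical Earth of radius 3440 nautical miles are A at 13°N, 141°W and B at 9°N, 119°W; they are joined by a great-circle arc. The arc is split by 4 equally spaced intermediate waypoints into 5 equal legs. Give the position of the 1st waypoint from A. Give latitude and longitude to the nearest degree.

Convert each endpoint to a unit vector on the sphere (x = cos φ cos λ, y = cos φ sin λ, z = sin φ).
The central angle between the endpoints is δ = arccos(p₁·p₂) ≈ 0.383 rad (22.0°).
Interpolate at f = 1/5 with slerp weights a = sin((1−f)δ)/sin δ ≈ 0.807, b = sin(fδ)/sin δ ≈ 0.205.
p = a·p₁ + b·p₂ ≈ (-0.709, -0.672, 0.214); φ = arcsin(p_z) ≈ 12.33°, λ = atan2(p_y, p_x) ≈ -136.55°.

≈ 12°N, 137°W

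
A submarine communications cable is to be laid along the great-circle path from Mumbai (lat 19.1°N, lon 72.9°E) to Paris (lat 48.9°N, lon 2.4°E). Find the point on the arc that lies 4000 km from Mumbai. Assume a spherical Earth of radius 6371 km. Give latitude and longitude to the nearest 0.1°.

≈ lat 41.6°N, lon 39.8°E

Write both endpoints as unit vectors p₁, p₂ with components (cos φ cos λ, cos φ sin λ, sin φ).
The central angle between the endpoints is δ = arccos(p₁·p₂) ≈ 1.100 rad (63.0°). The total great-circle distance is δ·R ≈ 1.100 × 6371 ≈ 7006 km, so the target fraction is f = 4000/7006 ≈ 0.571.
Interpolate at f ≈ 0.571 with slerp weights a = sin((1−f)δ)/sin δ ≈ 0.510, b = sin(fδ)/sin δ ≈ 0.659.
p = a·p₁ + b·p₂ ≈ (0.575, 0.479, 0.664); φ = arcsin(p_z) ≈ 41.58°, λ = atan2(p_y, p_x) ≈ 39.80°.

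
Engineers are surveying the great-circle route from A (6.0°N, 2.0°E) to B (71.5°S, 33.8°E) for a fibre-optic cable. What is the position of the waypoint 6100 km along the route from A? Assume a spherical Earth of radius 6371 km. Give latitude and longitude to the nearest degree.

≈ (48°S, 14°E)

Convert each endpoint to a unit vector on the sphere (x = cos φ cos λ, y = cos φ sin λ, z = sin φ).
The central angle between the endpoints is δ = arccos(p₁·p₂) ≈ 1.401 rad (80.3°). The total great-circle distance is δ·R ≈ 1.401 × 6371 ≈ 8925 km, so the target fraction is f = 6100/8925 ≈ 0.683.
Interpolate at f ≈ 0.683 with slerp weights a = sin((1−f)δ)/sin δ ≈ 0.435, b = sin(fδ)/sin δ ≈ 0.830.
p = a·p₁ + b·p₂ ≈ (0.651, 0.162, -0.741); φ = arcsin(p_z) ≈ -47.84°, λ = atan2(p_y, p_x) ≈ 13.93°.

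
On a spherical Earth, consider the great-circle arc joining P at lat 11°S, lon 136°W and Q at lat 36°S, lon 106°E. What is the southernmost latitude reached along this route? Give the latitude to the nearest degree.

≈ 43°S

The great circle lies in the plane with unit normal n̂ = (p₁ × p₂)/|p₁ × p₂|.
Here n̂_z ≈ -0.726; the vertex latitude is φ_max = arccos|n̂_z| ≈ 43.4°.
Check via Clairaut: cos φ_max = |cos φ₁| · sin C = cos(11.0°)·sin(132.3°) ≈ 0.726, again giving ≈ 43.4°.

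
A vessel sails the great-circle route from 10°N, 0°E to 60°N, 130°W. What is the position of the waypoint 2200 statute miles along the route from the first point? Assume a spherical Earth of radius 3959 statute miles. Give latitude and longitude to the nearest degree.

≈ 39°N, 15°W

Write both endpoints as unit vectors p₁, p₂ with components (cos φ cos λ, cos φ sin λ, sin φ).
The central angle between the endpoints is δ = arccos(p₁·p₂) ≈ 1.738 rad (99.6°). The total great-circle distance is δ·R ≈ 1.738 × 3959 ≈ 6880 mi, so the target fraction is f = 2200/6880 ≈ 0.320.
Interpolate at f ≈ 0.320 with slerp weights a = sin((1−f)δ)/sin δ ≈ 0.938, b = sin(fδ)/sin δ ≈ 0.535.
p = a·p₁ + b·p₂ ≈ (0.752, -0.205, 0.626); φ = arcsin(p_z) ≈ 38.77°, λ = atan2(p_y, p_x) ≈ -15.24°.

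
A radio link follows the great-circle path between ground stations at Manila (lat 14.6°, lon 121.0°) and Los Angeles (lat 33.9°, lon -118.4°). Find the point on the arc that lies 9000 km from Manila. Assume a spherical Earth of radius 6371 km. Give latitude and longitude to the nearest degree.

≈ lat 43°, lon -148°

Write both endpoints as unit vectors p₁, p₂ with components (cos φ cos λ, cos φ sin λ, sin φ).
The central angle between the endpoints is δ = arccos(p₁·p₂) ≈ 1.842 rad (105.6°). The total great-circle distance is δ·R ≈ 1.842 × 6371 ≈ 11738 km, so the target fraction is f = 9000/11738 ≈ 0.767.
Interpolate at f ≈ 0.767 with slerp weights a = sin((1−f)δ)/sin δ ≈ 0.432, b = sin(fδ)/sin δ ≈ 1.025.
p = a·p₁ + b·p₂ ≈ (-0.620, -0.390, 0.681); φ = arcsin(p_z) ≈ 42.90°, λ = atan2(p_y, p_x) ≈ -147.86°.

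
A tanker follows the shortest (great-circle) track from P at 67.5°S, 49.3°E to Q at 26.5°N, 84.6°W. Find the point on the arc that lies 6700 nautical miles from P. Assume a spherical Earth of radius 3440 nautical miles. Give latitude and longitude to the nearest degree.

Convert each endpoint to a unit vector on the sphere (x = cos φ cos λ, y = cos φ sin λ, z = sin φ).
The central angle between the endpoints is δ = arccos(p₁·p₂) ≈ 2.278 rad (130.5°). The total great-circle distance is δ·R ≈ 2.278 × 3440 ≈ 7836 nmi, so the target fraction is f = 6700/7836 ≈ 0.855.
Interpolate at f ≈ 0.855 with slerp weights a = sin((1−f)δ)/sin δ ≈ 0.427, b = sin(fδ)/sin δ ≈ 1.223.
p = a·p₁ + b·p₂ ≈ (0.209, -0.966, 0.152); φ = arcsin(p_z) ≈ 8.72°, λ = atan2(p_y, p_x) ≈ -77.76°.

≈ 9°N, 78°W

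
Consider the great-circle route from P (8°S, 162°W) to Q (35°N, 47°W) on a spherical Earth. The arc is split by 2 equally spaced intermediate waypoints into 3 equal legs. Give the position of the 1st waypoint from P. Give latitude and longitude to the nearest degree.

≈ (14°N, 130°W)

From cos δ = sin φ₁ sin φ₂ + cos φ₁ cos φ₂ cos Δλ, the central angle is δ ≈ 2.007 rad (115.0°).
Interpolate at f = 1/3 with slerp weights a = sin((1−f)δ)/sin δ ≈ 1.074, b = sin(fδ)/sin δ ≈ 0.684.
p = a·p₁ + b·p₂ ≈ (-0.629, -0.739, 0.243); φ = arcsin(p_z) ≈ 14.07°, λ = atan2(p_y, p_x) ≈ -130.41°.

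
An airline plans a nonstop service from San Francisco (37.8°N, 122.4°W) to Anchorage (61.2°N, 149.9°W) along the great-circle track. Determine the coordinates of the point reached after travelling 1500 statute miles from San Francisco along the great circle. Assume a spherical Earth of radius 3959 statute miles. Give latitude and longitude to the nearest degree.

Convert each endpoint to a unit vector on the sphere (x = cos φ cos λ, y = cos φ sin λ, z = sin φ).
The central angle between the endpoints is δ = arccos(p₁·p₂) ≈ 0.506 rad (29.0°). The total great-circle distance is δ·R ≈ 0.506 × 3959 ≈ 2003 mi, so the target fraction is f = 1500/2003 ≈ 0.749.
Interpolate at f ≈ 0.749 with slerp weights a = sin((1−f)δ)/sin δ ≈ 0.261, b = sin(fδ)/sin δ ≈ 0.763.
p = a·p₁ + b·p₂ ≈ (-0.429, -0.359, 0.829); φ = arcsin(p_z) ≈ 56.01°, λ = atan2(p_y, p_x) ≈ -140.08°.

≈ (56°N, 140°W)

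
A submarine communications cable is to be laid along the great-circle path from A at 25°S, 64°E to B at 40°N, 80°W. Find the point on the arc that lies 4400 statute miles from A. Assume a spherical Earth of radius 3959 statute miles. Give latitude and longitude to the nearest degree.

≈ 16°N, 14°E

Write both endpoints as unit vectors p₁, p₂ with components (cos φ cos λ, cos φ sin λ, sin φ).
The central angle between the endpoints is δ = arccos(p₁·p₂) ≈ 2.556 rad (146.4°). The total great-circle distance is δ·R ≈ 2.556 × 3959 ≈ 10119 mi, so the target fraction is f = 4400/10119 ≈ 0.435.
Interpolate at f ≈ 0.435 with slerp weights a = sin((1−f)δ)/sin δ ≈ 1.795, b = sin(fδ)/sin δ ≈ 1.621.
p = a·p₁ + b·p₂ ≈ (0.929, 0.239, 0.284); φ = arcsin(p_z) ≈ 16.49°, λ = atan2(p_y, p_x) ≈ 14.41°.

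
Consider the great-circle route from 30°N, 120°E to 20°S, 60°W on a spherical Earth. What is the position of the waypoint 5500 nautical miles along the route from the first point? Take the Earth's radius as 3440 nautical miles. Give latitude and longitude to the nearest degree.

≈ 58°N, 60°W

The haversine formula gives a central angle δ ≈ 2.967 rad (170.0°) between the endpoints. The total great-circle distance is δ·R ≈ 2.967 × 3440 ≈ 10207 nmi, so the target fraction is f = 5500/10207 ≈ 0.539.
Interpolate at f ≈ 0.539 with slerp weights a = sin((1−f)δ)/sin δ ≈ 5.641, b = sin(fδ)/sin δ ≈ 5.757.
p = a·p₁ + b·p₂ ≈ (0.262, -0.454, 0.852); φ = arcsin(p_z) ≈ 58.39°, λ = atan2(p_y, p_x) ≈ -60.00°.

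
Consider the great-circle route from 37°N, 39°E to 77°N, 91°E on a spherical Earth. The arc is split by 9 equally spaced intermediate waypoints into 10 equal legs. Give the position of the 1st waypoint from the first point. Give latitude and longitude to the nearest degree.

≈ 41°N, 41°E

Write both endpoints as unit vectors p₁, p₂ with components (cos φ cos λ, cos φ sin λ, sin φ).
The central angle between the endpoints is δ = arccos(p₁·p₂) ≈ 0.800 rad (45.8°).
Interpolate at f = 1/10 with slerp weights a = sin((1−f)δ)/sin δ ≈ 0.919, b = sin(fδ)/sin δ ≈ 0.111.
p = a·p₁ + b·p₂ ≈ (0.570, 0.487, 0.662); φ = arcsin(p_z) ≈ 41.43°, λ = atan2(p_y, p_x) ≈ 40.51°.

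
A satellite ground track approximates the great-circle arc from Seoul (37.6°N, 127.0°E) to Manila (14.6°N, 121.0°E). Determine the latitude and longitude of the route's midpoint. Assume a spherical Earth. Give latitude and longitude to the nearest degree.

Convert each endpoint to a unit vector on the sphere (x = cos φ cos λ, y = cos φ sin λ, z = sin φ).
The central angle between the endpoints is δ = arccos(p₁·p₂) ≈ 0.412 rad (23.6°).
Interpolate at f = 1/2 with slerp weights a = sin((1−f)δ)/sin δ ≈ 0.511, b = sin(fδ)/sin δ ≈ 0.511.
p = a·p₁ + b·p₂ ≈ (-0.498, 0.747, 0.440); φ = arcsin(p_z) ≈ 26.13°, λ = atan2(p_y, p_x) ≈ 123.70°.

≈ 26°N, 124°E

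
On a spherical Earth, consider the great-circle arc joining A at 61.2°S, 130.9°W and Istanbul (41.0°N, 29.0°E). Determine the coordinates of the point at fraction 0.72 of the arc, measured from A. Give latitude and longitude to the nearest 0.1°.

Write both endpoints as unit vectors p₁, p₂ with components (cos φ cos λ, cos φ sin λ, sin φ).
The central angle between the endpoints is δ = arccos(p₁·p₂) ≈ 2.730 rad (156.4°).
Interpolate at f = 0.72 with slerp weights a = sin((1−f)δ)/sin δ ≈ 1.728, b = sin(fδ)/sin δ ≈ 2.306.
p = a·p₁ + b·p₂ ≈ (0.977, 0.214, -0.002); φ = arcsin(p_z) ≈ -0.11°, λ = atan2(p_y, p_x) ≈ 12.37°.

≈ 0.1°S, 12.4°E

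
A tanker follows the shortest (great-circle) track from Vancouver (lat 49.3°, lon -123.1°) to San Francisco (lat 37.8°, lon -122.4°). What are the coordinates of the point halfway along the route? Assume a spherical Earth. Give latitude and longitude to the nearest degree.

Write both endpoints as unit vectors p₁, p₂ with components (cos φ cos λ, cos φ sin λ, sin φ).
The central angle between the endpoints is δ = arccos(p₁·p₂) ≈ 0.201 rad (11.5°).
Interpolate at f = 1/2 with slerp weights a = sin((1−f)δ)/sin δ ≈ 0.503, b = sin(fδ)/sin δ ≈ 0.503.
p = a·p₁ + b·p₂ ≈ (-0.392, -0.610, 0.689); φ = arcsin(p_z) ≈ 43.55°, λ = atan2(p_y, p_x) ≈ -122.72°.

≈ lat 44°, lon -123°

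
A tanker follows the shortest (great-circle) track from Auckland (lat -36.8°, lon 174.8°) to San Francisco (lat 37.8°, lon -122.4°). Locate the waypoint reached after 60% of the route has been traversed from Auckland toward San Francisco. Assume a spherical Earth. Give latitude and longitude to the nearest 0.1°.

≈ lat 8.4°, lon -148.7°

Convert each endpoint to a unit vector on the sphere (x = cos φ cos λ, y = cos φ sin λ, z = sin φ).
The central angle between the endpoints is δ = arccos(p₁·p₂) ≈ 1.649 rad (94.5°).
Interpolate at f = 0.60 with slerp weights a = sin((1−f)δ)/sin δ ≈ 0.615, b = sin(fδ)/sin δ ≈ 0.838.
p = a·p₁ + b·p₂ ≈ (-0.845, -0.515, 0.146); φ = arcsin(p_z) ≈ 8.37°, λ = atan2(p_y, p_x) ≈ -148.66°.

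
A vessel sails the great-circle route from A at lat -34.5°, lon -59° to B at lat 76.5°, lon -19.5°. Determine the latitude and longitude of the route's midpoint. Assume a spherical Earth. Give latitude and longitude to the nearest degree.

Convert each endpoint to a unit vector on the sphere (x = cos φ cos λ, y = cos φ sin λ, z = sin φ).
The central angle between the endpoints is δ = arccos(p₁·p₂) ≈ 1.985 rad (113.7°).
Interpolate at f = 1/2 with slerp weights a = sin((1−f)δ)/sin δ ≈ 0.915, b = sin(fδ)/sin δ ≈ 0.915.
p = a·p₁ + b·p₂ ≈ (0.589, -0.717, 0.371); φ = arcsin(p_z) ≈ 21.80°, λ = atan2(p_y, p_x) ≈ -50.59°.

≈ lat 22°, lon -51°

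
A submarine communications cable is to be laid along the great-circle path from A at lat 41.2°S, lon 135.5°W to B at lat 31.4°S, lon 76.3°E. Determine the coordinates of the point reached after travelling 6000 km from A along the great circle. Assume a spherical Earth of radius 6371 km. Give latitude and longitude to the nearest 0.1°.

≈ lat 68.1°S, lon 129.8°E

From cos δ = sin φ₁ sin φ₂ + cos φ₁ cos φ₂ cos Δλ, the central angle is δ ≈ 1.775 rad (101.7°). The total great-circle distance is δ·R ≈ 1.775 × 6371 ≈ 11308 km, so the target fraction is f = 6000/11308 ≈ 0.531.
Interpolate at f ≈ 0.531 with slerp weights a = sin((1−f)δ)/sin δ ≈ 0.756, b = sin(fδ)/sin δ ≈ 0.826.
p = a·p₁ + b·p₂ ≈ (-0.239, 0.286, -0.928); φ = arcsin(p_z) ≈ -68.12°, λ = atan2(p_y, p_x) ≈ 129.82°.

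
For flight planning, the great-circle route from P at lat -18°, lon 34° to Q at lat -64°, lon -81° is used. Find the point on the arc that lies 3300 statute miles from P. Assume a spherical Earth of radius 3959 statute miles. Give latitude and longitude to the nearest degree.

≈ lat -59°, lon -1°

Convert each endpoint to a unit vector on the sphere (x = cos φ cos λ, y = cos φ sin λ, z = sin φ).
The central angle between the endpoints is δ = arccos(p₁·p₂) ≈ 1.469 rad (84.2°). The total great-circle distance is δ·R ≈ 1.469 × 3959 ≈ 5816 mi, so the target fraction is f = 3300/5816 ≈ 0.567.
Interpolate at f ≈ 0.567 with slerp weights a = sin((1−f)δ)/sin δ ≈ 0.597, b = sin(fδ)/sin δ ≈ 0.744.
p = a·p₁ + b·p₂ ≈ (0.521, -0.005, -0.853); φ = arcsin(p_z) ≈ -58.57°, λ = atan2(p_y, p_x) ≈ -0.54°.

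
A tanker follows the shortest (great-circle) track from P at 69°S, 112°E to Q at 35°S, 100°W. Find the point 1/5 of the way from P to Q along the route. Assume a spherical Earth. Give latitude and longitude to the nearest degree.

The haversine formula gives a central angle δ ≈ 1.280 rad (73.3°) between the endpoints.
Interpolate at f = 1/5 with slerp weights a = sin((1−f)δ)/sin δ ≈ 0.892, b = sin(fδ)/sin δ ≈ 0.264.
p = a·p₁ + b·p₂ ≈ (-0.157, 0.083, -0.984); φ = arcsin(p_z) ≈ -79.75°, λ = atan2(p_y, p_x) ≈ 152.17°.

≈ 80°S, 152°E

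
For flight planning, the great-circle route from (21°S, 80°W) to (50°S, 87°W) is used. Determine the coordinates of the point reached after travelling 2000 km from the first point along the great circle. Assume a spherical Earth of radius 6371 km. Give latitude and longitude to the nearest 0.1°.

≈ (38.7°S, 83.6°W)

From cos δ = sin φ₁ sin φ₂ + cos φ₁ cos φ₂ cos Δλ, the central angle is δ ≈ 0.515 rad (29.5°). The total great-circle distance is δ·R ≈ 0.515 × 6371 ≈ 3283 km, so the target fraction is f = 2000/3283 ≈ 0.609.
Interpolate at f ≈ 0.609 with slerp weights a = sin((1−f)δ)/sin δ ≈ 0.406, b = sin(fδ)/sin δ ≈ 0.627.
p = a·p₁ + b·p₂ ≈ (0.087, -0.775, -0.625); φ = arcsin(p_z) ≈ -38.72°, λ = atan2(p_y, p_x) ≈ -83.61°.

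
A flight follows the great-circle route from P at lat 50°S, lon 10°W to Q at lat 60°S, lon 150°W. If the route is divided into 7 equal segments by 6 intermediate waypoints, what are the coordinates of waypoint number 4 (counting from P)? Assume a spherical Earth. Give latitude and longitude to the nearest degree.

Convert each endpoint to a unit vector on the sphere (x = cos φ cos λ, y = cos φ sin λ, z = sin φ).
The central angle between the endpoints is δ = arccos(p₁·p₂) ≈ 1.140 rad (65.3°).
Interpolate at f = 4/7 with slerp weights a = sin((1−f)δ)/sin δ ≈ 0.517, b = sin(fδ)/sin δ ≈ 0.667.
p = a·p₁ + b·p₂ ≈ (0.038, -0.225, -0.974); φ = arcsin(p_z) ≈ -76.84°, λ = atan2(p_y, p_x) ≈ -80.38°.

≈ lat 77°S, lon 80°W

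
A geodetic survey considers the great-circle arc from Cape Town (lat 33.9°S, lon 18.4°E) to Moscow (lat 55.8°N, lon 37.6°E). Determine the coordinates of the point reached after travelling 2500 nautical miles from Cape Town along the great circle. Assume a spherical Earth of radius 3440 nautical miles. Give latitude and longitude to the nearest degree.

Convert each endpoint to a unit vector on the sphere (x = cos φ cos λ, y = cos φ sin λ, z = sin φ).
The central angle between the endpoints is δ = arccos(p₁·p₂) ≈ 1.592 rad (91.2°). The total great-circle distance is δ·R ≈ 1.592 × 3440 ≈ 5475 nmi, so the target fraction is f = 2500/5475 ≈ 0.457.
Interpolate at f ≈ 0.457 with slerp weights a = sin((1−f)δ)/sin δ ≈ 0.761, b = sin(fδ)/sin δ ≈ 0.665.
p = a·p₁ + b·p₂ ≈ (0.895, 0.427, 0.125); φ = arcsin(p_z) ≈ 7.19°, λ = atan2(p_y, p_x) ≈ 25.51°.

≈ lat 7°N, lon 26°E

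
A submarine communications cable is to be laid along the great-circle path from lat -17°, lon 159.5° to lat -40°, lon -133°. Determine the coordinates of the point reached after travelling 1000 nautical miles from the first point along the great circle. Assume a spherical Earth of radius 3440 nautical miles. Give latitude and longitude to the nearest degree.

Write both endpoints as unit vectors p₁, p₂ with components (cos φ cos λ, cos φ sin λ, sin φ).
The central angle between the endpoints is δ = arccos(p₁·p₂) ≈ 1.083 rad (62.1°). The total great-circle distance is δ·R ≈ 1.083 × 3440 ≈ 3727 nmi, so the target fraction is f = 1000/3727 ≈ 0.268.
Interpolate at f ≈ 0.268 with slerp weights a = sin((1−f)δ)/sin δ ≈ 0.806, b = sin(fδ)/sin δ ≈ 0.324.
p = a·p₁ + b·p₂ ≈ (-0.892, 0.088, -0.444); φ = arcsin(p_z) ≈ -26.37°, λ = atan2(p_y, p_x) ≈ 174.35°.

≈ lat -26°, lon 174°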